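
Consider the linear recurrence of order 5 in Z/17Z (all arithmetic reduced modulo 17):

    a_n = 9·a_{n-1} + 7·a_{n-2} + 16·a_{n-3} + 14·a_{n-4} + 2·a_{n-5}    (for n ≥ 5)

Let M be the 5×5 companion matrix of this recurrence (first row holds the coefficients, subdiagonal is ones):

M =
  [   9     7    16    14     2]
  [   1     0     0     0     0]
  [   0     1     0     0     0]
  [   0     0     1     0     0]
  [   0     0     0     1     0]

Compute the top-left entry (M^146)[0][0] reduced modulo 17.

0

(M^146)[0][0] is the top entry after applying M 146 times to the unit state (1, 0, 0, 0, 0). Equivalently it is h_{150} for the auxiliary sequence (h_n) obeying the same recurrence with h_4 = 1 and h_i = 0 for 0 ≤ i < 4:
h_5 = 9·1 + 7·0 + 16·0 + 14·0 + 2·0 = 9
h_6 = 9·9 + 7·1 + 16·0 + 14·0 + 2·0 = 3
h_7 = 9·3 + 7·9 + 16·1 + 14·0 + 2·0 = 4
h_8 = 9·4 + 7·3 + 16·9 + 14·1 + 2·0 = 11
h_9 = 9·11 + 7·4 + 16·3 + 14·9 + 2·1 = 14
h_10 = 9·14 + 7·11 + 16·4 + 14·3 + 2·9 = 4
Continuing the recurrence:
  h_11 = 15;  h_12 = 5;  h_13 = 7;  h_14 = 14;  h_15 = 14;  h_16 = 11
  h_17 = 2;  h_18 = 2;  h_19 = 7;  h_20 = 2;  h_21 = 13;  h_22 = 3
  h_23 = 14;  h_24 = 6;  h_25 = 12;  h_26 = 0;  h_27 = 8;  h_28 = 2
  h_29 = 16;  h_30 = 4;  h_31 = 3;  h_32 = 15;  h_33 = 6;  h_34 = 6
  h_35 = 12;  h_36 = 3;  h_37 = 15;  h_38 = 2;  h_39 = 11;  h_40 = 11
  h_41 = 16;  h_42 = 13;  h_43 = 2;  h_44 = 14;  h_45 = 16;  h_46 = 12
  h_47 = 5;  h_48 = 7;  h_49 = 15;  h_50 = 5;  h_51 = 16;  h_52 = 0
  h_53 = 8;  h_54 = 3;  h_55 = 11;  h_56 = 8;  h_57 = 3;  h_58 = 11
  h_59 = 0;  h_60 = 4;  h_61 = 15;  h_62 = 0;  h_63 = 4;  h_64 = 9
  h_65 = 4;  h_66 = 6;  h_67 = 10;  h_68 = 7;  h_69 = 14;  h_70 = 2
  h_71 = 6;  h_72 = 2;  h_73 = 13;  h_74 = 11;  h_75 = 4;  h_76 = 4
  h_77 = 1;  h_78 = 9;  h_79 = 9;  h_80 = 3;  h_81 = 1;  h_82 = 13
  h_83 = 10;  h_84 = 2;  h_85 = 10;  h_86 = 6;  h_87 = 16;  h_88 = 3
  h_89 = 5;  h_90 = 1;  h_91 = 5;  h_92 = 2;  h_93 = 9;  h_94 = 12
  h_95 = 3;  h_96 = 4;  h_97 = 5;  h_98 = 1;  h_99 = 4;  h_100 = 15
  h_101 = 2;  h_102 = 7;  h_103 = 1;  h_104 = 2;  h_105 = 8;  h_106 = 0
  h_107 = 14;  h_108 = 12;  h_109 = 16;  h_110 = 9;  h_111 = 3;  h_112 = 15
  h_113 = 4;  h_114 = 7;  h_115 = 0;  h_116 = 6;  h_117 = 14;  h_118 = 2
  h_119 = 5;  h_120 = 10;  h_121 = 8;  h_122 = 6;  h_123 = 4;  h_124 = 16
  h_125 = 9;  h_126 = 0;  h_127 = 13;  h_128 = 0;  h_129 = 11;  h_130 = 2
  h_131 = 5;  h_132 = 6;  h_133 = 3;  h_134 = 12;  h_135 = 10;  h_136 = 10
  h_137 = 15;  h_138 = 12;  h_139 = 10;  h_140 = 13;  h_141 = 14;  h_142 = 14
  h_143 = 1;  h_144 = 6;  h_145 = 14;  h_146 = 0;  h_147 = 15;  h_148 = 3
h_149 = 9·3 + 7·15 + 16·0 + 14·14 + 2·6 = 0
h_150 = 9·0 + 7·3 + 16·15 + 14·0 + 2·14 = 0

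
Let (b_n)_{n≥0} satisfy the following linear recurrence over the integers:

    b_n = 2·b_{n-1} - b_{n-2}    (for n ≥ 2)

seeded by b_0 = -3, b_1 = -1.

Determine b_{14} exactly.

b_2 = 2·-1 + -1·-3 = 1
b_3 = 2·1 + -1·-1 = 3
b_4 = 2·3 + -1·1 = 5
b_5 = 2·5 + -1·3 = 7
b_6 = 2·7 + -1·5 = 9
b_7 = 2·9 + -1·7 = 11
b_8 = 2·11 + -1·9 = 13
b_9 = 2·13 + -1·11 = 15
b_10 = 2·15 + -1·13 = 17
b_11 = 2·17 + -1·15 = 19
b_12 = 2·19 + -1·17 = 21
b_13 = 2·21 + -1·19 = 23
b_14 = 2·23 + -1·21 = 25

25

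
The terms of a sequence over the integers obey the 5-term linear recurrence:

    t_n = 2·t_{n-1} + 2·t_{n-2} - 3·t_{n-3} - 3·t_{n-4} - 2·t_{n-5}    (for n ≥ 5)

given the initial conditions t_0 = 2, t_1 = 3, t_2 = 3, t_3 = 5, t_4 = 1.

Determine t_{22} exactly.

5847548

t_5 = 2·1 + 2·5 + -3·3 + -3·3 + -2·2 = -10
t_6 = 2·-10 + 2·1 + -3·5 + -3·3 + -2·3 = -48
t_7 = 2·-48 + 2·-10 + -3·1 + -3·5 + -2·3 = -140
t_8 = 2·-140 + 2·-48 + -3·-10 + -3·1 + -2·5 = -359
t_9 = 2·-359 + 2·-140 + -3·-48 + -3·-10 + -2·1 = -826
t_10 = 2·-826 + 2·-359 + -3·-140 + -3·-48 + -2·-10 = -1786
t_11 = 2·-1786 + 2·-826 + -3·-359 + -3·-140 + -2·-48 = -3631
t_12 = 2·-3631 + 2·-1786 + -3·-826 + -3·-359 + -2·-140 = -6999
t_13 = 2·-6999 + 2·-3631 + -3·-1786 + -3·-826 + -2·-359 = -12706
t_14 = 2·-12706 + 2·-6999 + -3·-3631 + -3·-1786 + -2·-826 = -21507
t_15 = 2·-21507 + 2·-12706 + -3·-6999 + -3·-3631 + -2·-1786 = -32964
t_16 = 2·-32964 + 2·-21507 + -3·-12706 + -3·-6999 + -2·-3631 = -42565
t_17 = 2·-42565 + 2·-32964 + -3·-21507 + -3·-12706 + -2·-6999 = -34421
t_18 = 2·-34421 + 2·-42565 + -3·-32964 + -3·-21507 + -2·-12706 = 34853
t_19 = 2·34853 + 2·-34421 + -3·-42565 + -3·-32964 + -2·-21507 = 270465
t_20 = 2·270465 + 2·34853 + -3·-34421 + -3·-42565 + -2·-32964 = 907522
t_21 = 2·907522 + 2·270465 + -3·34853 + -3·-34421 + -2·-42565 = 2439808
t_22 = 2·2439808 + 2·907522 + -3·270465 + -3·34853 + -2·-34421 = 5847548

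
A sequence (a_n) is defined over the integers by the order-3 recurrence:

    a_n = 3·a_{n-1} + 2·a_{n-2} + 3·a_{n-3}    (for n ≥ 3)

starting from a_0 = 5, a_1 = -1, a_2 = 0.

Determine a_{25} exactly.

40655715035744

a_3 = 3·0 + 2·-1 + 3·5 = 13
a_4 = 3·13 + 2·0 + 3·-1 = 36
a_5 = 3·36 + 2·13 + 3·0 = 134
a_6 = 3·134 + 2·36 + 3·13 = 513
a_7 = 3·513 + 2·134 + 3·36 = 1915
a_8 = 3·1915 + 2·513 + 3·134 = 7173
a_9 = 3·7173 + 2·1915 + 3·513 = 26888
a_10 = 3·26888 + 2·7173 + 3·1915 = 100755
a_11 = 3·100755 + 2·26888 + 3·7173 = 377560
a_12 = 3·377560 + 2·100755 + 3·26888 = 1414854
a_13 = 3·1414854 + 2·377560 + 3·100755 = 5301947
a_14 = 3·5301947 + 2·1414854 + 3·377560 = 19868229
a_15 = 3·19868229 + 2·5301947 + 3·1414854 = 74453143
a_16 = 3·74453143 + 2·19868229 + 3·5301947 = 279001728
a_17 = 3·279001728 + 2·74453143 + 3·19868229 = 1045516157
a_18 = 3·1045516157 + 2·279001728 + 3·74453143 = 3917911356
a_19 = 3·3917911356 + 2·1045516157 + 3·279001728 = 14681771566
a_20 = 3·14681771566 + 2·3917911356 + 3·1045516157 = 55017685881
a_21 = 3·55017685881 + 2·14681771566 + 3·3917911356 = 206170334843
a_22 = 3·206170334843 + 2·55017685881 + 3·14681771566 = 772591690989
a_23 = 3·772591690989 + 2·206170334843 + 3·55017685881 = 2895168800296
a_24 = 3·2895168800296 + 2·772591690989 + 3·206170334843 = 10849200787395
a_25 = 3·10849200787395 + 2·2895168800296 + 3·772591690989 = 40655715035744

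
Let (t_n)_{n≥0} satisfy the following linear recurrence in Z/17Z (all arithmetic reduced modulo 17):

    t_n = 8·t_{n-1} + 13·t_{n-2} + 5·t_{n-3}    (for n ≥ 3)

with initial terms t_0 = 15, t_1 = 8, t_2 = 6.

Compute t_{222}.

t_3 = 8·6 + 13·8 + 5·15 = 6
t_4 = 8·6 + 13·6 + 5·8 = 13
t_5 = 8·13 + 13·6 + 5·6 = 8
t_6 = 8·8 + 13·13 + 5·6 = 8
t_7 = 8·8 + 13·8 + 5·13 = 12
t_8 = 8·12 + 13·8 + 5·8 = 2
Continuing the recurrence:
  t_9 = 8;  t_10 = 14;  t_11 = 5;  t_12 = 7;  t_13 = 4;  t_14 = 12
  t_15 = 13;  t_16 = 8;  t_17 = 4;  t_18 = 14;  t_19 = 0;  t_20 = 15
  t_21 = 3;  t_22 = 15;  t_23 = 13;  t_24 = 8;  t_25 = 2;  t_26 = 15
  t_27 = 16;  t_28 = 10;  t_29 = 6;  t_30 = 3;  t_31 = 16;  t_32 = 10
  t_33 = 14;  t_34 = 16;  t_35 = 3;  t_36 = 13;  t_37 = 2;  t_38 = 13
  t_39 = 8;  t_40 = 5;  t_41 = 5;  t_42 = 9;  t_43 = 9;  t_44 = 10
  t_45 = 4;  t_46 = 3;  t_47 = 7;  t_48 = 13;  t_49 = 6;  t_50 = 14
  t_51 = 0;  t_52 = 8;  t_53 = 15;  t_54 = 3;  t_55 = 4;  t_56 = 10
  t_57 = 11;  t_58 = 0;  t_59 = 6;  t_60 = 1;  t_61 = 1;  t_62 = 0
  t_63 = 1;  t_64 = 13;  t_65 = 15;  t_66 = 5;  t_67 = 11;  t_68 = 7
  t_69 = 3;  t_70 = 0;  t_71 = 6;  t_72 = 12;  t_73 = 4;  t_74 = 14
  t_75 = 3;  t_76 = 5;  t_77 = 13;  t_78 = 14;  t_79 = 0;  t_80 = 9
  t_81 = 6;  t_82 = 12;  t_83 = 15;  t_84 = 0;  t_85 = 0;  t_86 = 7
  t_87 = 5;  t_88 = 12;  t_89 = 9;  t_90 = 15;  t_91 = 8;  t_92 = 15
  t_93 = 10;  t_94 = 9;  t_95 = 5;  t_96 = 3;  t_97 = 15;  t_98 = 14
  t_99 = 16;  t_100 = 11;  t_101 = 9;  t_102 = 6;  t_103 = 16;  t_104 = 13
  t_105 = 2;  t_106 = 10;  t_107 = 1;  t_108 = 12;  t_109 = 6;  t_110 = 5
  t_111 = 8;  t_112 = 6;  t_113 = 7;  t_114 = 4;  t_115 = 0;  t_116 = 2
  t_117 = 2;  t_118 = 8;  t_119 = 15;  t_120 = 13;  t_121 = 16;  t_122 = 15
  t_123 = 2;  t_124 = 2;  t_125 = 15;  t_126 = 3;  t_127 = 8;  t_128 = 8
  t_129 = 13;  t_130 = 10;  t_131 = 0;  t_132 = 8;  t_133 = 12;  t_134 = 13
  t_135 = 11;  t_136 = 11;  t_137 = 7;  t_138 = 16;  t_139 = 2;  t_140 = 4
  t_141 = 2;  t_142 = 10;  t_143 = 7;  t_144 = 9;  t_145 = 9;  t_146 = 3
  t_147 = 16;  t_148 = 8;  t_149 = 15;  t_150 = 15;  t_151 = 15;  t_152 = 16
  t_153 = 7;  t_154 = 16;  t_155 = 10;  t_156 = 0;  t_157 = 6;  t_158 = 13
  t_159 = 12;  t_160 = 6;  t_161 = 14;  t_162 = 12;  t_163 = 2;  t_164 = 4
  t_165 = 16;  t_166 = 3;  t_167 = 14;  t_168 = 10;  t_169 = 5;  t_170 = 2
  t_171 = 12;  t_172 = 11;  t_173 = 16;  t_174 = 8;  t_175 = 4;  t_176 = 12
  t_177 = 1;  t_178 = 14;  t_179 = 15;  t_180 = 1;  t_181 = 1;  t_182 = 11
  t_183 = 4;  t_184 = 10;  t_185 = 0;  t_186 = 14;  t_187 = 9;  t_188 = 16
  t_189 = 9;  t_190 = 2;  t_191 = 9;  t_192 = 7;  t_193 = 13;  t_194 = 2
  t_195 = 16;  t_196 = 15;  t_197 = 15;  t_198 = 4;  t_199 = 13;  t_200 = 10
  t_201 = 14;  t_202 = 1;  t_203 = 2;  t_204 = 14;  t_205 = 7;  t_206 = 10
  t_207 = 3;  t_208 = 2;  t_209 = 3;  t_210 = 14;  t_211 = 8;  t_212 = 6
  t_213 = 1;  t_214 = 7;  t_215 = 14;  t_216 = 4;  t_217 = 11;  t_218 = 6
  t_219 = 7;  t_220 = 2
t_221 = 8·2 + 13·7 + 5·6 = 1
t_222 = 8·1 + 13·2 + 5·7 = 1

1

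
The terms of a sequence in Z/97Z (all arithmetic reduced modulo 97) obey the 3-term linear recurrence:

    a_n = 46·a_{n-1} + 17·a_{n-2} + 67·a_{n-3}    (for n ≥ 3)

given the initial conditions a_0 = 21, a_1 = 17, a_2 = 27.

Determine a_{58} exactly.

28

a_3 = 46·27 + 17·17 + 67·21 = 28
a_4 = 46·28 + 17·27 + 67·17 = 73
a_5 = 46·73 + 17·28 + 67·27 = 17
a_6 = 46·17 + 17·73 + 67·28 = 19
a_7 = 46·19 + 17·17 + 67·73 = 40
a_8 = 46·40 + 17·19 + 67·17 = 4
a_9 = 46·4 + 17·40 + 67·19 = 3
a_10 = 46·3 + 17·4 + 67·40 = 73
a_11 = 46·73 + 17·3 + 67·4 = 88
a_12 = 46·88 + 17·73 + 67·3 = 58
a_13 = 46·58 + 17·88 + 67·73 = 34
a_14 = 46·34 + 17·58 + 67·88 = 7
a_15 = 46·7 + 17·34 + 67·58 = 33
a_16 = 46·33 + 17·7 + 67·34 = 35
a_17 = 46·35 + 17·33 + 67·7 = 21
a_18 = 46·21 + 17·35 + 67·33 = 86
a_19 = 46·86 + 17·21 + 67·35 = 62
a_20 = 46·62 + 17·86 + 67·21 = 95
a_21 = 46·95 + 17·62 + 67·86 = 31
a_22 = 46·31 + 17·95 + 67·62 = 17
a_23 = 46·17 + 17·31 + 67·95 = 11
a_24 = 46·11 + 17·17 + 67·31 = 59
a_25 = 46·59 + 17·11 + 67·17 = 63
a_26 = 46·63 + 17·59 + 67·11 = 79
a_27 = 46·79 + 17·63 + 67·59 = 25
a_28 = 46·25 + 17·79 + 67·63 = 21
a_29 = 46·21 + 17·25 + 67·79 = 88
a_30 = 46·88 + 17·21 + 67·25 = 66
a_31 = 46·66 + 17·88 + 67·21 = 22
a_32 = 46·22 + 17·66 + 67·88 = 76
a_33 = 46·76 + 17·22 + 67·66 = 47
a_34 = 46·47 + 17·76 + 67·22 = 78
a_35 = 46·78 + 17·47 + 67·76 = 70
a_36 = 46·70 + 17·78 + 67·47 = 32
a_37 = 46·32 + 17·70 + 67·78 = 31
a_38 = 46·31 + 17·32 + 67·70 = 64
a_39 = 46·64 + 17·31 + 67·32 = 86
a_40 = 46·86 + 17·64 + 67·31 = 40
a_41 = 46·40 + 17·86 + 67·64 = 24
a_42 = 46·24 + 17·40 + 67·86 = 77
a_43 = 46·77 + 17·24 + 67·40 = 34
a_44 = 46·34 + 17·77 + 67·24 = 19
a_45 = 46·19 + 17·34 + 67·77 = 15
a_46 = 46·15 + 17·19 + 67·34 = 90
a_47 = 46·90 + 17·15 + 67·19 = 42
a_48 = 46·42 + 17·90 + 67·15 = 5
a_49 = 46·5 + 17·42 + 67·90 = 87
a_50 = 46·87 + 17·5 + 67·42 = 14
a_51 = 46·14 + 17·87 + 67·5 = 33
a_52 = 46·33 + 17·14 + 67·87 = 19
a_53 = 46·19 + 17·33 + 67·14 = 45
a_54 = 46·45 + 17·19 + 67·33 = 45
a_55 = 46·45 + 17·45 + 67·19 = 34
a_56 = 46·34 + 17·45 + 67·45 = 9
a_57 = 46·9 + 17·34 + 67·45 = 30
a_58 = 46·30 + 17·9 + 67·34 = 28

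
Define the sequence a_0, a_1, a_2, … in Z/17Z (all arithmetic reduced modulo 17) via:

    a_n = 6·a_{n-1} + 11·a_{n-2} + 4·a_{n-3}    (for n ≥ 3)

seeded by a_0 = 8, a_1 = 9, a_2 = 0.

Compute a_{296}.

a_3 = 6·0 + 11·9 + 4·8 = 12
a_4 = 6·12 + 11·0 + 4·9 = 6
a_5 = 6·6 + 11·12 + 4·0 = 15
a_6 = 6·15 + 11·6 + 4·12 = 0
a_7 = 6·0 + 11·15 + 4·6 = 2
a_8 = 6·2 + 11·0 + 4·15 = 4
a_9 = 6·4 + 11·2 + 4·0 = 12
a_10 = 6·12 + 11·4 + 4·2 = 5
a_11 = 6·5 + 11·12 + 4·4 = 8
a_12 = 6·8 + 11·5 + 4·12 = 15
a_13 = 6·15 + 11·8 + 4·5 = 11
a_14 = 6·11 + 11·15 + 4·8 = 8
a_15 = 6·8 + 11·11 + 4·15 = 8
a_16 = 6·8 + 11·8 + 4·11 = 10
a_17 = 6·10 + 11·8 + 4·8 = 10
a_18 = 6·10 + 11·10 + 4·8 = 15
a_19 = 6·15 + 11·10 + 4·10 = 2
a_20 = 6·2 + 11·15 + 4·10 = 13
a_21 = 6·13 + 11·2 + 4·15 = 7
a_22 = 6·7 + 11·13 + 4·2 = 6
a_23 = 6·6 + 11·7 + 4·13 = 12
a_24 = 6·12 + 11·6 + 4·7 = 13
a_25 = 6·13 + 11·12 + 4·6 = 13
a_26 = 6·13 + 11·13 + 4·12 = 14
a_27 = 6·14 + 11·13 + 4·13 = 7
a_28 = 6·7 + 11·14 + 4·13 = 10
a_29 = 6·10 + 11·7 + 4·14 = 6
a_30 = 6·6 + 11·10 + 4·7 = 4
a_31 = 6·4 + 11·6 + 4·10 = 11
a_32 = 6·11 + 11·4 + 4·6 = 15
a_33 = 6·15 + 11·11 + 4·4 = 6
a_34 = 6·6 + 11·15 + 4·11 = 7
a_35 = 6·7 + 11·6 + 4·15 = 15
a_36 = 6·15 + 11·7 + 4·6 = 4
a_37 = 6·4 + 11·15 + 4·7 = 13
a_38 = 6·13 + 11·4 + 4·15 = 12
a_39 = 6·12 + 11·13 + 4·4 = 10
a_40 = 6·10 + 11·12 + 4·13 = 6
a_41 = 6·6 + 11·10 + 4·12 = 7
a_42 = 6·7 + 11·6 + 4·10 = 12
a_43 = 6·12 + 11·7 + 4·6 = 3
a_44 = 6·3 + 11·12 + 4·7 = 8
a_45 = 6·8 + 11·3 + 4·12 = 10
a_46 = 6·10 + 11·8 + 4·3 = 7
a_47 = 6·7 + 11·10 + 4·8 = 14
a_48 = 6·14 + 11·7 + 4·10 = 14
a_49 = 6·14 + 11·14 + 4·7 = 11
a_50 = 6·11 + 11·14 + 4·14 = 4
a_51 = 6·4 + 11·11 + 4·14 = 14
a_52 = 6·14 + 11·4 + 4·11 = 2
a_53 = 6·2 + 11·14 + 4·4 = 12
a_54 = 6·12 + 11·2 + 4·14 = 14
a_55 = 6·14 + 11·12 + 4·2 = 3
a_56 = 6·3 + 11·14 + 4·12 = 16
a_57 = 6·16 + 11·3 + 4·14 = 15
a_58 = 6·15 + 11·16 + 4·3 = 6
a_59 = 6·6 + 11·15 + 4·16 = 10
a_60 = 6·10 + 11·6 + 4·15 = 16
a_61 = 6·16 + 11·10 + 4·6 = 9
a_62 = 6·9 + 11·16 + 4·10 = 15
a_63 = 6·15 + 11·9 + 4·16 = 15
a_64 = 6·15 + 11·15 + 4·9 = 2
a_65 = 6·2 + 11·15 + 4·15 = 16
a_66 = 6·16 + 11·2 + 4·15 = 8
a_67 = 6·8 + 11·16 + 4·2 = 11
a_68 = 6·11 + 11·8 + 4·16 = 14
a_69 = 6·14 + 11·11 + 4·8 = 16
a_70 = 6·16 + 11·14 + 4·11 = 5
a_71 = 6·5 + 11·16 + 4·14 = 7
a_72 = 6·7 + 11·5 + 4·16 = 8
a_73 = 6·8 + 11·7 + 4·5 = 9
a_74 = 6·9 + 11·8 + 4·7 = 0
(a_72, a_73, a_74) = (8, 9, 0) = (a_0, a_1, a_2), so the sequence has period 72.
296 ≡ 8 (mod 72), hence a_296 = a_8 = 4.

4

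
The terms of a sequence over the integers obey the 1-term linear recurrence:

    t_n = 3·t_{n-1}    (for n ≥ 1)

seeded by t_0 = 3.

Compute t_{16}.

129140163

t_1 = 3·3 = 9
t_2 = 3·9 = 27
t_3 = 3·27 = 81
t_4 = 3·81 = 243
t_5 = 3·243 = 729
t_6 = 3·729 = 2187
t_7 = 3·2187 = 6561
t_8 = 3·6561 = 19683
t_9 = 3·19683 = 59049
t_10 = 3·59049 = 177147
t_11 = 3·177147 = 531441
t_12 = 3·531441 = 1594323
t_13 = 3·1594323 = 4782969
t_14 = 3·4782969 = 14348907
t_15 = 3·14348907 = 43046721
t_16 = 3·43046721 = 129140163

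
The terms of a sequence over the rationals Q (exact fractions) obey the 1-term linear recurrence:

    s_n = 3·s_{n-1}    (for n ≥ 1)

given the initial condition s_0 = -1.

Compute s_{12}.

s_1 = 3·-1 = -3
s_2 = 3·-3 = -9
s_3 = 3·-9 = -27
s_4 = 3·-27 = -81
s_5 = 3·-81 = -243
s_6 = 3·-243 = -729
s_7 = 3·-729 = -2187
s_8 = 3·-2187 = -6561
s_9 = 3·-6561 = -19683
s_10 = 3·-19683 = -59049
s_11 = 3·-59049 = -177147
s_12 = 3·-177147 = -531441

-531441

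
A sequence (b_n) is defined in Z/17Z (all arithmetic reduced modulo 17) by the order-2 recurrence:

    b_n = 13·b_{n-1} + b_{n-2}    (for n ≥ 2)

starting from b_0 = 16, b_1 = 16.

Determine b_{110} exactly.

3

b_2 = 13·16 + 1·16 = 3
b_3 = 13·3 + 1·16 = 4
b_4 = 13·4 + 1·3 = 4
b_5 = 13·4 + 1·4 = 5
b_6 = 13·5 + 1·4 = 1
b_7 = 13·1 + 1·5 = 1
b_8 = 13·1 + 1·1 = 14
b_9 = 13·14 + 1·1 = 13
b_10 = 13·13 + 1·14 = 13
b_11 = 13·13 + 1·13 = 12
b_12 = 13·12 + 1·13 = 16
b_13 = 13·16 + 1·12 = 16
(b_12, b_13) = (16, 16) = (b_0, b_1), so the sequence has period 12.
110 ≡ 2 (mod 12), hence b_110 = b_2 = 3.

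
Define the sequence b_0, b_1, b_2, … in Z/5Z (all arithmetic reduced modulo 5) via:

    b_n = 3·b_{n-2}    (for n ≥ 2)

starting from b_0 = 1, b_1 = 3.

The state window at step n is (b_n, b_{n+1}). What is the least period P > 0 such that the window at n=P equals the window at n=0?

8

n=0: window = (1, 3)
n=1: window = (3, 3)
n=2: window = (3, 4)
n=3: window = (4, 4)
n=4: window = (4, 2)
n=5: window = (2, 2)
n=6: window = (2, 1)
n=7: window = (1, 1)
n=8: window = (1, 3)
window at n=8 equals window at n=0 → period = 8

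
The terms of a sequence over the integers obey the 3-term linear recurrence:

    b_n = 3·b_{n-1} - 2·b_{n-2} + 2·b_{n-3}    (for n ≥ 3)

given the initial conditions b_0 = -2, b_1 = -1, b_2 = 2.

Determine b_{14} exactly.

62998

b_3 = 3·2 + -2·-1 + 2·-2 = 4
b_4 = 3·4 + -2·2 + 2·-1 = 6
b_5 = 3·6 + -2·4 + 2·2 = 14
b_6 = 3·14 + -2·6 + 2·4 = 38
b_7 = 3·38 + -2·14 + 2·6 = 98
b_8 = 3·98 + -2·38 + 2·14 = 246
b_9 = 3·246 + -2·98 + 2·38 = 618
b_10 = 3·618 + -2·246 + 2·98 = 1558
b_11 = 3·1558 + -2·618 + 2·246 = 3930
b_12 = 3·3930 + -2·1558 + 2·618 = 9910
b_13 = 3·9910 + -2·3930 + 2·1558 = 24986
b_14 = 3·24986 + -2·9910 + 2·3930 = 62998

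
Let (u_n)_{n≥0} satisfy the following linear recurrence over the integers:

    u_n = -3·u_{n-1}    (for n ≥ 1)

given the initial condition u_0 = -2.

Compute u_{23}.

u_1 = -3·-2 = 6
u_2 = -3·6 = -18
u_3 = -3·-18 = 54
u_4 = -3·54 = -162
u_5 = -3·-162 = 486
u_6 = -3·486 = -1458
u_7 = -3·-1458 = 4374
u_8 = -3·4374 = -13122
u_9 = -3·-13122 = 39366
u_10 = -3·39366 = -118098
u_11 = -3·-118098 = 354294
u_12 = -3·354294 = -1062882
u_13 = -3·-1062882 = 3188646
u_14 = -3·3188646 = -9565938
u_15 = -3·-9565938 = 28697814
u_16 = -3·28697814 = -86093442
u_17 = -3·-86093442 = 258280326
u_18 = -3·258280326 = -774840978
u_19 = -3·-774840978 = 2324522934
u_20 = -3·2324522934 = -6973568802
u_21 = -3·-6973568802 = 20920706406
u_22 = -3·20920706406 = -62762119218
u_23 = -3·-62762119218 = 188286357654

188286357654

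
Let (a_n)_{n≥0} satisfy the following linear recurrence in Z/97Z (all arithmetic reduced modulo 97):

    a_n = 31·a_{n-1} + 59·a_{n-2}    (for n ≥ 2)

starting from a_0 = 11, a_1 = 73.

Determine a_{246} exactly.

45

a_2 = 31·73 + 59·11 = 2
a_3 = 31·2 + 59·73 = 4
a_4 = 31·4 + 59·2 = 48
a_5 = 31·48 + 59·4 = 75
a_6 = 31·75 + 59·48 = 16
a_7 = 31·16 + 59·75 = 71
a_8 = 31·71 + 59·16 = 41
a_9 = 31·41 + 59·71 = 28
a_10 = 31·28 + 59·41 = 86
a_11 = 31·86 + 59·28 = 50
a_12 = 31·50 + 59·86 = 28
a_13 = 31·28 + 59·50 = 35
a_14 = 31·35 + 59·28 = 21
a_15 = 31·21 + 59·35 = 0
a_16 = 31·0 + 59·21 = 75
a_17 = 31·75 + 59·0 = 94
a_18 = 31·94 + 59·75 = 64
a_19 = 31·64 + 59·94 = 61
a_20 = 31·61 + 59·64 = 41
a_21 = 31·41 + 59·61 = 20
a_22 = 31·20 + 59·41 = 32
a_23 = 31·32 + 59·20 = 38
a_24 = 31·38 + 59·32 = 59
a_25 = 31·59 + 59·38 = 94
a_26 = 31·94 + 59·59 = 90
a_27 = 31·90 + 59·94 = 91
a_28 = 31·91 + 59·90 = 80
a_29 = 31·80 + 59·91 = 89
a_30 = 31·89 + 59·80 = 10
a_31 = 31·10 + 59·89 = 32
a_32 = 31·32 + 59·10 = 30
a_33 = 31·30 + 59·32 = 5
a_34 = 31·5 + 59·30 = 82
a_35 = 31·82 + 59·5 = 24
a_36 = 31·24 + 59·82 = 53
a_37 = 31·53 + 59·24 = 52
a_38 = 31·52 + 59·53 = 83
a_39 = 31·83 + 59·52 = 15
a_40 = 31·15 + 59·83 = 27
a_41 = 31·27 + 59·15 = 73
a_42 = 31·73 + 59·27 = 73
a_43 = 31·73 + 59·73 = 71
a_44 = 31·71 + 59·73 = 9
a_45 = 31·9 + 59·71 = 6
a_46 = 31·6 + 59·9 = 38
a_47 = 31·38 + 59·6 = 77
a_48 = 31·77 + 59·38 = 70
a_49 = 31·70 + 59·77 = 20
a_50 = 31·20 + 59·70 = 94
a_51 = 31·94 + 59·20 = 20
a_52 = 31·20 + 59·94 = 55
a_53 = 31·55 + 59·20 = 72
a_54 = 31·72 + 59·55 = 45
a_55 = 31·45 + 59·72 = 17
a_56 = 31·17 + 59·45 = 78
a_57 = 31·78 + 59·17 = 26
a_58 = 31·26 + 59·78 = 73
a_59 = 31·73 + 59·26 = 14
a_60 = 31·14 + 59·73 = 85
a_61 = 31·85 + 59·14 = 66
a_62 = 31·66 + 59·85 = 77
a_63 = 31·77 + 59·66 = 73
a_64 = 31·73 + 59·77 = 16
a_65 = 31·16 + 59·73 = 50
a_66 = 31·50 + 59·16 = 69
a_67 = 31·69 + 59·50 = 45
a_68 = 31·45 + 59·69 = 34
a_69 = 31·34 + 59·45 = 23
a_70 = 31·23 + 59·34 = 3
a_71 = 31·3 + 59·23 = 92
a_72 = 31·92 + 59·3 = 22
a_73 = 31·22 + 59·92 = 96
a_74 = 31·96 + 59·22 = 6
a_75 = 31·6 + 59·96 = 30
a_76 = 31·30 + 59·6 = 23
a_77 = 31·23 + 59·30 = 58
a_78 = 31·58 + 59·23 = 51
a_79 = 31·51 + 59·58 = 56
a_80 = 31·56 + 59·51 = 89
a_81 = 31·89 + 59·56 = 49
a_82 = 31·49 + 59·89 = 77
a_83 = 31·77 + 59·49 = 40
a_84 = 31·40 + 59·77 = 60
a_85 = 31·60 + 59·40 = 49
a_86 = 31·49 + 59·60 = 15
a_87 = 31·15 + 59·49 = 58
a_88 = 31·58 + 59·15 = 64
a_89 = 31·64 + 59·58 = 71
a_90 = 31·71 + 59·64 = 60
a_91 = 31·60 + 59·71 = 35
a_92 = 31·35 + 59·60 = 66
a_93 = 31·66 + 59·35 = 37
a_94 = 31·37 + 59·66 = 94
a_95 = 31·94 + 59·37 = 53
a_96 = 31·53 + 59·94 = 11
a_97 = 31·11 + 59·53 = 73
(a_96, a_97) = (11, 73) = (a_0, a_1), so the sequence has period 96.
246 ≡ 54 (mod 96), hence a_246 = a_54 = 45.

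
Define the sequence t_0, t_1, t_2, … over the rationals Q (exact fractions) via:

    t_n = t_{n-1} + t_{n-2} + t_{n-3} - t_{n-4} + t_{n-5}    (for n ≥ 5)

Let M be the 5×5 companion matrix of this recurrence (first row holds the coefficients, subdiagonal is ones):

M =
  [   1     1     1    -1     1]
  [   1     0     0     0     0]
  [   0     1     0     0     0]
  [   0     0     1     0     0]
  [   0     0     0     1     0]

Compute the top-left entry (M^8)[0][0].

(M^8)[0][0] is the top entry after applying M 8 times to the unit state (1, 0, 0, 0, 0). Equivalently it is h_{12} for the auxiliary sequence (h_n) obeying the same recurrence with h_4 = 1 and h_i = 0 for 0 ≤ i < 4:
h_5 = 1·1 + 1·0 + 1·0 + -1·0 + 1·0 = 1
h_6 = 1·1 + 1·1 + 1·0 + -1·0 + 1·0 = 2
h_7 = 1·2 + 1·1 + 1·1 + -1·0 + 1·0 = 4
h_8 = 1·4 + 1·2 + 1·1 + -1·1 + 1·0 = 6
h_9 = 1·6 + 1·4 + 1·2 + -1·1 + 1·1 = 12
h_10 = 1·12 + 1·6 + 1·4 + -1·2 + 1·1 = 21
h_11 = 1·21 + 1·12 + 1·6 + -1·4 + 1·2 = 37
h_12 = 1·37 + 1·21 + 1·12 + -1·6 + 1·4 = 68

68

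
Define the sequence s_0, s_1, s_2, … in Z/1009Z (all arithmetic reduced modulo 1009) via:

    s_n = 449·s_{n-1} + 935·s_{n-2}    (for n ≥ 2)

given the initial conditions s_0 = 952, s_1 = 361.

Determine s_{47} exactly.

567

s_2 = 449·361 + 935·952 = 831
s_3 = 449·831 + 935·361 = 318
s_4 = 449·318 + 935·831 = 568
s_5 = 449·568 + 935·318 = 439
s_6 = 449·439 + 935·568 = 702
s_7 = 449·702 + 935·439 = 192
s_8 = 449·192 + 935·702 = 963
s_9 = 449·963 + 935·192 = 453
s_10 = 449·453 + 935·963 = 965
s_11 = 449·965 + 935·453 = 199
s_12 = 449·199 + 935·965 = 788
s_13 = 449·788 + 935·199 = 62
s_14 = 449·62 + 935·788 = 805
s_15 = 449·805 + 935·62 = 680
s_16 = 449·680 + 935·805 = 563
s_17 = 449·563 + 935·680 = 667
s_18 = 449·667 + 935·563 = 526
s_19 = 449·526 + 935·667 = 151
s_20 = 449·151 + 935·526 = 623
s_21 = 449·623 + 935·151 = 159
s_22 = 449·159 + 935·623 = 64
s_23 = 449·64 + 935·159 = 826
s_24 = 449·826 + 935·64 = 880
s_25 = 449·880 + 935·826 = 17
s_26 = 449·17 + 935·880 = 26
s_27 = 449·26 + 935·17 = 326
s_28 = 449·326 + 935·26 = 163
s_29 = 449·163 + 935·326 = 631
s_30 = 449·631 + 935·163 = 845
s_31 = 449·845 + 935·631 = 750
s_32 = 449·750 + 935·845 = 781
s_33 = 449·781 + 935·750 = 541
s_34 = 449·541 + 935·781 = 468
s_35 = 449·468 + 935·541 = 586
s_36 = 449·586 + 935·468 = 448
s_37 = 449·448 + 935·586 = 384
s_38 = 449·384 + 935·448 = 22
s_39 = 449·22 + 935·384 = 633
s_40 = 449·633 + 935·22 = 69
s_41 = 449·69 + 935·633 = 283
s_42 = 449·283 + 935·69 = 881
s_43 = 449·881 + 935·283 = 288
s_44 = 449·288 + 935·881 = 551
s_45 = 449·551 + 935·288 = 71
s_46 = 449·71 + 935·551 = 186
s_47 = 449·186 + 935·71 = 567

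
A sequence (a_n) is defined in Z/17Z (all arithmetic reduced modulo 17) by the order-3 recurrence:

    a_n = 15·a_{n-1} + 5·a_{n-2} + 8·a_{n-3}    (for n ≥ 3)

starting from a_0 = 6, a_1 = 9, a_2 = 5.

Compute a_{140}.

a_3 = 15·5 + 5·9 + 8·6 = 15
a_4 = 15·15 + 5·5 + 8·9 = 16
a_5 = 15·16 + 5·15 + 8·5 = 15
a_6 = 15·15 + 5·16 + 8·15 = 0
a_7 = 15·0 + 5·15 + 8·16 = 16
a_8 = 15·16 + 5·0 + 8·15 = 3
a_9 = 15·3 + 5·16 + 8·0 = 6
a_10 = 15·6 + 5·3 + 8·16 = 12
a_11 = 15·12 + 5·6 + 8·3 = 13
a_12 = 15·13 + 5·12 + 8·6 = 14
a_13 = 15·14 + 5·13 + 8·12 = 14
a_14 = 15·14 + 5·14 + 8·13 = 10
a_15 = 15·10 + 5·14 + 8·14 = 9
a_16 = 15·9 + 5·10 + 8·14 = 8
a_17 = 15·8 + 5·9 + 8·10 = 7
a_18 = 15·7 + 5·8 + 8·9 = 13
a_19 = 15·13 + 5·7 + 8·8 = 5
a_20 = 15·5 + 5·13 + 8·7 = 9
a_21 = 15·9 + 5·5 + 8·13 = 9
a_22 = 15·9 + 5·9 + 8·5 = 16
a_23 = 15·16 + 5·9 + 8·9 = 0
a_24 = 15·0 + 5·16 + 8·9 = 16
a_25 = 15·16 + 5·0 + 8·16 = 11
a_26 = 15·11 + 5·16 + 8·0 = 7
a_27 = 15·7 + 5·11 + 8·16 = 16
a_28 = 15·16 + 5·7 + 8·11 = 6
a_29 = 15·6 + 5·16 + 8·7 = 5
a_30 = 15·5 + 5·6 + 8·16 = 12
a_31 = 15·12 + 5·5 + 8·6 = 15
a_32 = 15·15 + 5·12 + 8·5 = 2
a_33 = 15·2 + 5·15 + 8·12 = 14
a_34 = 15·14 + 5·2 + 8·15 = 0
a_35 = 15·0 + 5·14 + 8·2 = 1
a_36 = 15·1 + 5·0 + 8·14 = 8
a_37 = 15·8 + 5·1 + 8·0 = 6
a_38 = 15·6 + 5·8 + 8·1 = 2
a_39 = 15·2 + 5·6 + 8·8 = 5
a_40 = 15·5 + 5·2 + 8·6 = 14
a_41 = 15·14 + 5·5 + 8·2 = 13
a_42 = 15·13 + 5·14 + 8·5 = 16
a_43 = 15·16 + 5·13 + 8·14 = 9
a_44 = 15·9 + 5·16 + 8·13 = 13
a_45 = 15·13 + 5·9 + 8·16 = 11
a_46 = 15·11 + 5·13 + 8·9 = 13
a_47 = 15·13 + 5·11 + 8·13 = 14
a_48 = 15·14 + 5·13 + 8·11 = 6
a_49 = 15·6 + 5·14 + 8·13 = 9
a_50 = 15·9 + 5·6 + 8·14 = 5
(a_48, a_49, a_50) = (6, 9, 5) = (a_0, a_1, a_2), so the sequence has period 48.
140 ≡ 44 (mod 48), hence a_140 = a_44 = 13.

13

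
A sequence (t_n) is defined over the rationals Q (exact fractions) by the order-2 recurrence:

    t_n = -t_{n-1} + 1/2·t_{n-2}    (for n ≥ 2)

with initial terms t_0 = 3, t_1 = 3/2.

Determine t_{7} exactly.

33/16

t_2 = -1·3/2 + 1/2·3 = 0
t_3 = -1·0 + 1/2·3/2 = 3/4
t_4 = -1·3/4 + 1/2·0 = -3/4
t_5 = -1·-3/4 + 1/2·3/4 = 9/8
t_6 = -1·9/8 + 1/2·-3/4 = -3/2
t_7 = -1·-3/2 + 1/2·9/8 = 33/16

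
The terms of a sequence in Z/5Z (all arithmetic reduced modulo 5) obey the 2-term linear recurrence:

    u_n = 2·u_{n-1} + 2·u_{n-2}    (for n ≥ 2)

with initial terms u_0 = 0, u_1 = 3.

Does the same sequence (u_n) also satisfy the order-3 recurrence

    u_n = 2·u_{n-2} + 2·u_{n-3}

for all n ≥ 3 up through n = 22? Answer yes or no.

Terms u_0..u_22: 0, 3, 1, 3, 3, 2, 0, 4, 3, 4, 4, 1, 0, 2, 4, 2, 2, 3, 0, 1, 2, 1, 1
n=3: candidate gives 1, actual u_3 = 3 ✗

no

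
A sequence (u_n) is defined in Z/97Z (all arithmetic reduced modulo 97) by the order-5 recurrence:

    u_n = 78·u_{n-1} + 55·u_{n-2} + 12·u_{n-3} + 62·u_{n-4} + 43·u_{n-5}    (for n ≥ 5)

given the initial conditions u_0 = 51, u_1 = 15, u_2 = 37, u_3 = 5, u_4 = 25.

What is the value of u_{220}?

u_5 = 78·25 + 55·5 + 12·37 + 62·15 + 43·51 = 69
u_6 = 78·69 + 55·25 + 12·5 + 62·37 + 43·15 = 56
u_7 = 78·56 + 55·69 + 12·25 + 62·5 + 43·37 = 82
u_8 = 78·82 + 55·56 + 12·69 + 62·25 + 43·5 = 41
u_9 = 78·41 + 55·82 + 12·56 + 62·69 + 43·25 = 56
u_10 = 78·56 + 55·41 + 12·82 + 62·56 + 43·69 = 78
Continuing the recurrence:
  u_11 = 76;  u_12 = 80;  u_13 = 4;  u_14 = 64;  u_15 = 76;  u_16 = 70
  u_17 = 31;  u_18 = 68;  u_19 = 84;  u_20 = 36;  u_21 = 81;  u_22 = 14
  u_23 = 46;  u_24 = 19;  u_25 = 80;  u_26 = 63;  u_27 = 95;  u_28 = 53
  u_29 = 81;  u_30 = 65;  u_31 = 39;  u_32 = 22;  u_33 = 11;  u_34 = 58
  u_35 = 33;  u_36 = 13;  u_37 = 12;  u_38 = 5;  u_39 = 23;  u_40 = 73
  u_41 = 77;  u_42 = 65;  u_43 = 85;  u_44 = 57;  u_45 = 63;  u_46 = 17
  u_47 = 57;  u_48 = 37;  u_49 = 69;  u_50 = 30;  u_51 = 77;  u_52 = 37
  u_53 = 61;  u_54 = 31;  u_55 = 59;  u_56 = 34;  u_57 = 2;  u_58 = 4
  u_59 = 1;  u_60 = 20;  u_61 = 48;  u_62 = 49;  u_63 = 49;  u_64 = 34
  u_65 = 71;  u_66 = 3;  u_67 = 89;  u_68 = 49;  u_69 = 67;  u_70 = 6
  u_71 = 9;  u_72 = 68;  u_73 = 7;  u_74 = 81;  u_75 = 90;  u_76 = 60
  u_77 = 89;  u_78 = 58;  u_79 = 93;  u_80 = 90;  u_81 = 74;  u_82 = 55
  u_83 = 46;  u_84 = 8;  u_85 = 50;  u_86 = 38;  u_87 = 66;  u_88 = 30
  u_89 = 73;  u_90 = 32;  u_91 = 84;  u_92 = 15;  u_93 = 59;  u_94 = 15
  u_95 = 24;  u_96 = 90;  u_97 = 19;  u_98 = 2;  u_99 = 49;  u_100 = 5
  u_101 = 9;  u_102 = 81;  u_103 = 6;  u_104 = 76;  u_105 = 49;  u_106 = 0
  u_107 = 90;  u_108 = 65;  u_109 = 30;  u_110 = 81;  u_111 = 69;  u_112 = 55
  u_113 = 35;  u_114 = 91;  u_115 = 81;  u_116 = 78;  u_117 = 64;  u_118 = 38
  u_119 = 59;  u_120 = 65;  u_121 = 88;  u_122 = 56;  u_123 = 51;  u_124 = 34
  u_125 = 24;  u_126 = 67;  u_127 = 11;  u_128 = 14;  u_129 = 19;  u_130 = 4
  u_131 = 44;  u_132 = 80;  u_133 = 12;  u_134 = 42;  u_135 = 36;  u_136 = 86
  u_137 = 87;  u_138 = 33;  u_139 = 13;  u_140 = 83;  u_141 = 90;  u_142 = 68
  u_143 = 89;  u_144 = 7;  u_145 = 80;  u_146 = 65;  u_147 = 51;  u_148 = 67
  u_149 = 7;  u_150 = 91;  u_151 = 82;  u_152 = 81;  u_153 = 6;  u_154 = 16
  u_155 = 4;  u_156 = 15;  u_157 = 5;  u_158 = 88;  u_159 = 10;  u_160 = 89
  u_161 = 94;  u_162 = 73;  u_163 = 40;  u_164 = 49;  u_165 = 63;  u_166 = 70
  u_167 = 0;  u_168 = 52;  u_169 = 45;  u_170 = 33;  u_171 = 50;  u_172 = 70
  u_173 = 52;  u_174 = 71;  u_175 = 80;  u_176 = 90;  u_177 = 76;  u_178 = 46
  u_179 = 80;  u_180 = 78;  u_181 = 24;  u_182 = 50;  u_183 = 96;  u_184 = 81
  u_185 = 65;  u_186 = 65;  u_187 = 65;  u_188 = 48;  u_189 = 92;  u_190 = 58
  u_191 = 10;  u_192 = 78;  u_193 = 63;  u_194 = 95;  u_195 = 84;  u_196 = 48
  u_197 = 80;  u_198 = 57;  u_199 = 91;  u_200 = 30;  u_201 = 18;  u_202 = 62
  u_203 = 20;  u_204 = 95;  u_205 = 20;  u_206 = 3;  u_207 = 75;  u_208 = 7
  u_209 = 41;  u_210 = 0;  u_211 = 37;  u_212 = 53;  u_213 = 88;  u_214 = 55
  u_215 = 32;  u_216 = 8;  u_217 = 12;  u_218 = 30
u_219 = 78·30 + 55·12 + 12·8 + 62·32 + 43·55 = 73
u_220 = 78·73 + 55·30 + 12·12 + 62·8 + 43·32 = 48

48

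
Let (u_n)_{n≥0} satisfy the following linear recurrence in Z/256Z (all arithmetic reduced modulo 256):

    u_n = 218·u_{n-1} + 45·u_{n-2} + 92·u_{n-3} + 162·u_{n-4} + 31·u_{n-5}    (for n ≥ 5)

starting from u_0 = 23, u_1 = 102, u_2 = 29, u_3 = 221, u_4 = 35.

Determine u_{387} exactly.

u_5 = 218·35 + 45·221 + 92·29 + 162·102 + 31·23 = 104
u_6 = 218·104 + 45·35 + 92·221 + 162·29 + 31·102 = 215
u_7 = 218·215 + 45·104 + 92·35 + 162·221 + 31·29 = 79
u_8 = 218·79 + 45·215 + 92·104 + 162·35 + 31·221 = 90
u_9 = 218·90 + 45·79 + 92·215 + 162·104 + 31·35 = 216
u_10 = 218·216 + 45·90 + 92·79 + 162·215 + 31·104 = 204
Continuing the recurrence:
  u_11 = 15;  u_12 = 199;  u_13 = 255;  u_14 = 197;  u_15 = 75;  u_16 = 226
  u_17 = 230;  u_18 = 21;  u_19 = 217;  u_20 = 60;  u_21 = 179;  u_22 = 26
  u_23 = 8;  u_24 = 245;  u_25 = 236;  u_26 = 10;  u_27 = 66;  u_28 = 200
  u_29 = 133;  u_30 = 10;  u_31 = 191;  u_32 = 194;  u_33 = 193;  u_34 = 135
  u_35 = 175;  u_36 = 2;  u_37 = 155;  u_38 = 9;  u_39 = 184;  u_40 = 110
  u_41 = 148;  u_42 = 245;  u_43 = 181;  u_44 = 71;  u_45 = 77;  u_46 = 15
  u_47 = 8;  u_48 = 248;  u_49 = 79;  u_50 = 143;  u_51 = 170;  u_52 = 51
  u_53 = 186;  u_54 = 130;  u_55 = 159;  u_56 = 244;  u_57 = 84;  u_58 = 90
  u_59 = 116;  u_60 = 115;  u_61 = 94;  u_62 = 19;  u_63 = 86;  u_64 = 45
  u_65 = 173;  u_66 = 139;  u_67 = 172;  u_68 = 247;  u_69 = 115;  u_70 = 18
  u_71 = 252;  u_72 = 56;  u_73 = 35;  u_74 = 135;  u_75 = 227;  u_76 = 145
  u_77 = 211;  u_78 = 106;  u_79 = 118;  u_80 = 49;  u_81 = 165;  u_82 = 40
  u_83 = 47;  u_84 = 166;  u_85 = 88;  u_86 = 77;  u_87 = 72;  u_88 = 54
  u_89 = 26;  u_90 = 228;  u_91 = 5;  u_92 = 146;  u_93 = 35;  u_94 = 178
  u_95 = 249;  u_96 = 231;  u_97 = 71;  u_98 = 110;  u_99 = 75;  u_100 = 13
  u_101 = 176;  u_102 = 82;  u_103 = 56;  u_104 = 169;  u_105 = 45;  u_106 = 91
  u_107 = 129;  u_108 = 191;  u_109 = 248;  u_110 = 40;  u_111 = 243;  u_112 = 147
  u_113 = 86;  u_114 = 191;  u_115 = 54;  u_116 = 234;  u_117 = 159;  u_118 = 56
  u_119 = 8;  u_120 = 106;  u_121 = 192;  u_122 = 179;  u_123 = 30;  u_124 = 15
  u_125 = 182;  u_126 = 237;  u_127 = 221;  u_128 = 99;  u_129 = 80;  u_130 = 247
  u_131 = 135;  u_132 = 138;  u_133 = 160;  u_134 = 4;  u_135 = 119;  u_136 = 55
  u_137 = 39;  u_138 = 141;  u_139 = 123;  u_140 = 194;  u_141 = 214;  u_142 = 125
  u_143 = 177;  u_144 = 68;  u_145 = 219;  u_146 = 18;  u_147 = 104;  u_148 = 229
  u_149 = 148;  u_150 = 146;  u_151 = 162;  u_152 = 80;  u_153 = 117;  u_154 = 58
  u_155 = 231;  u_156 = 50;  u_157 = 193;  u_158 = 7;  u_159 = 15;  u_160 = 250
  u_161 = 59;  u_162 = 97;  u_163 = 40;  u_164 = 86;  u_165 = 188;  u_166 = 29
  u_167 = 181;  u_168 = 15;  u_169 = 101;  u_170 = 207;  u_171 = 120;  u_172 = 72
  u_173 = 135;  u_174 = 247;  u_175 = 242;  u_176 = 27;  u_177 = 114;  u_178 = 114
  u_179 = 223;  u_180 = 76;  u_181 = 76;  u_182 = 42;  u_183 = 92;  u_184 = 35
  u_185 = 94;  u_186 = 11;  u_187 = 198;  u_188 = 157;  u_189 = 45;  u_190 = 107
  u_191 = 20;  u_192 = 87;  u_193 = 139;  u_194 = 2;  u_195 = 4;  u_196 = 48
  u_197 = 203;  u_198 = 215;  u_199 = 203;  u_200 = 121;  u_201 = 67;  u_202 = 234
  u_203 = 6;  u_204 = 121;  u_205 = 61;  u_206 = 144;  u_207 = 247;  u_208 = 222
  u_209 = 120;  u_210 = 125;  u_211 = 16;  u_212 = 30;  u_213 = 26;  u_214 = 204
  u_215 = 85;  u_216 = 130;  u_217 = 11;  u_218 = 2;  u_219 = 217;  u_220 = 167
  u_221 = 199;  u_222 = 102;  u_223 = 107;  u_224 = 133;  u_225 = 224;  u_226 = 58
  u_227 = 160;  u_228 = 17;  u_229 = 77;  u_230 = 227;  u_231 = 57;  u_232 = 63
  u_233 = 8;  u_234 = 88;  u_235 = 139;  u_236 = 123;  u_237 = 126;  u_238 = 135
  u_239 = 238;  u_240 = 90;  u_241 = 159;  u_242 = 112;  u_243 = 160;  u_244 = 218
  u_245 = 136;  u_246 = 195;  u_247 = 30;  u_248 = 7;  u_249 = 198;  u_250 = 125
  u_251 = 93;  u_252 = 99;  u_253 = 184;  u_254 = 151;  u_255 = 127;  u_256 = 186
  u_257 = 104;  u_258 = 188;  u_259 = 223;  u_260 = 103;  u_261 = 207;  u_262 = 21
  u_263 = 43;  u_264 = 226;  u_265 = 6;  u_266 = 165;  u_267 = 137;  u_268 = 12
  u_269 = 195;  u_270 = 138;  u_271 = 200;  u_272 = 213;  u_273 = 252;  u_274 = 218
  u_275 = 194;  u_276 = 24;  u_277 = 37;  u_278 = 234;  u_279 = 143;  u_280 = 226
  u_281 = 1;  u_282 = 135;  u_283 = 47;  u_284 = 114;  u_285 = 219;  u_286 = 249
  u_287 = 152;  u_288 = 190;  u_289 = 100;  u_290 = 69;  u_291 = 245;  u_292 = 87
  u_293 = 61;  u_294 = 15;  u_295 = 40;  u_296 = 88;  u_297 = 127;  u_298 = 223
  u_299 = 250;  u_300 = 67;  u_301 = 42;  u_302 = 226;  u_303 = 31;  u_304 = 228
  u_305 = 132;  u_306 = 186;  u_307 = 132;  u_308 = 147;  u_309 = 94;  u_310 = 3
  u_311 = 246;  u_312 = 205;  u_313 = 45;  u_314 = 11;  u_315 = 252;  u_316 = 55
  u_317 = 99;  u_318 = 242;  u_319 = 12;  u_320 = 168;  u_321 = 115;  u_322 = 231
  u_323 = 51;  u_324 = 33;  u_325 = 51;  u_326 = 170;  u_327 = 214;  u_328 = 129
  u_329 = 213;  u_330 = 184;  u_331 = 127;  u_332 = 150;  u_333 = 152;  u_334 = 173
  u_335 = 152;  u_336 = 198;  u_337 = 218;  u_338 = 244;  u_339 = 101;  u_340 = 242
  u_341 = 115;  u_342 = 146;  u_343 = 249;  u_344 = 103;  u_345 = 7;  u_346 = 222
  u_347 = 139;  u_348 = 61;  u_349 = 16;  u_350 = 162;  u_351 = 136;  u_352 = 121
  u_353 = 173;  u_354 = 235;  u_355 = 177;  u_356 = 63;  u_357 = 88;  u_358 = 72
  u_359 = 227;  u_360 = 227;  u_361 = 102;  u_362 = 143;  u_363 = 166;  u_364 = 74
  u_365 = 159;  u_366 = 232;  u_367 = 120;  u_368 = 10;  u_369 = 144;  u_370 = 147
  u_371 = 30;  u_372 = 255;  u_373 = 150;  u_374 = 205;  u_375 = 93;  u_376 = 35
  u_377 = 160;  u_378 = 183;  u_379 = 55;  u_380 = 234;  u_381 = 48;  u_382 = 244
  u_383 = 71;  u_384 = 87;  u_385 = 247
u_386 = 218·247 + 45·87 + 92·71 + 162·244 + 31·48 = 93
u_387 = 218·93 + 45·247 + 92·87 + 162·71 + 31·244 = 91

91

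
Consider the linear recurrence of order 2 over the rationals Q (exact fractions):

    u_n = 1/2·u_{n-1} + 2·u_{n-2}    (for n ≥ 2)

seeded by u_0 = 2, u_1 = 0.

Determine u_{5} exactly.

17/2

u_2 = 1/2·0 + 2·2 = 4
u_3 = 1/2·4 + 2·0 = 2
u_4 = 1/2·2 + 2·4 = 9
u_5 = 1/2·9 + 2·2 = 17/2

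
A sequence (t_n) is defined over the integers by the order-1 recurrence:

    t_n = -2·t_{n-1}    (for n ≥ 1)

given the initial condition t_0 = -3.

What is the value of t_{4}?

-48

t_1 = -2·-3 = 6
t_2 = -2·6 = -12
t_3 = -2·-12 = 24
t_4 = -2·24 = -48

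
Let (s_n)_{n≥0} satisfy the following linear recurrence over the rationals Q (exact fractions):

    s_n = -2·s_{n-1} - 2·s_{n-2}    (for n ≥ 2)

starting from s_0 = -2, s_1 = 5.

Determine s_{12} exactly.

s_2 = -2·5 + -2·-2 = -6
s_3 = -2·-6 + -2·5 = 2
s_4 = -2·2 + -2·-6 = 8
s_5 = -2·8 + -2·2 = -20
s_6 = -2·-20 + -2·8 = 24
s_7 = -2·24 + -2·-20 = -8
s_8 = -2·-8 + -2·24 = -32
s_9 = -2·-32 + -2·-8 = 80
s_10 = -2·80 + -2·-32 = -96
s_11 = -2·-96 + -2·80 = 32
s_12 = -2·32 + -2·-96 = 128

128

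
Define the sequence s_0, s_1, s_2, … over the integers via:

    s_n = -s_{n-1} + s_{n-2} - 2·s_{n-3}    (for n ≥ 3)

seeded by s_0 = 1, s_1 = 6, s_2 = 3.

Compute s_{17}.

37445

s_3 = -1·3 + 1·6 + -2·1 = 1
s_4 = -1·1 + 1·3 + -2·6 = -10
s_5 = -1·-10 + 1·1 + -2·3 = 5
s_6 = -1·5 + 1·-10 + -2·1 = -17
s_7 = -1·-17 + 1·5 + -2·-10 = 42
s_8 = -1·42 + 1·-17 + -2·5 = -69
s_9 = -1·-69 + 1·42 + -2·-17 = 145
s_10 = -1·145 + 1·-69 + -2·42 = -298
s_11 = -1·-298 + 1·145 + -2·-69 = 581
s_12 = -1·581 + 1·-298 + -2·145 = -1169
s_13 = -1·-1169 + 1·581 + -2·-298 = 2346
s_14 = -1·2346 + 1·-1169 + -2·581 = -4677
s_15 = -1·-4677 + 1·2346 + -2·-1169 = 9361
s_16 = -1·9361 + 1·-4677 + -2·2346 = -18730
s_17 = -1·-18730 + 1·9361 + -2·-4677 = 37445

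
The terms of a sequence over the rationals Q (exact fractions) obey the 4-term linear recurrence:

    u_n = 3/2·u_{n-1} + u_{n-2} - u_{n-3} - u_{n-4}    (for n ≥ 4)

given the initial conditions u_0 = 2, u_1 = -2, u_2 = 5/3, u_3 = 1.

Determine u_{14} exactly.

u_4 = 3/2·1 + 1·5/3 + -1·-2 + -1·2 = 19/6
u_5 = 3/2·19/6 + 1·1 + -1·5/3 + -1·-2 = 73/12
u_6 = 3/2·73/12 + 1·19/6 + -1·1 + -1·5/3 = 77/8
u_7 = 3/2·77/8 + 1·73/12 + -1·19/6 + -1·1 = 785/48
u_8 = 3/2·785/48 + 1·77/8 + -1·73/12 + -1·19/6 = 797/32
u_9 = 3/2·797/32 + 1·785/48 + -1·77/8 + -1·73/12 = 7297/192
u_10 = 3/2·7297/192 + 1·797/32 + -1·785/48 + -1·77/8 = 21479/384
u_11 = 3/2·21479/384 + 1·7297/192 + -1·797/32 + -1·785/48 = 61937/768
u_12 = 3/2·61937/768 + 1·21479/384 + -1·7297/192 + -1·797/32 = 58365/512
u_13 = 3/2·58365/512 + 1·61937/768 + -1·21479/384 + -1·7297/192 = 161483/1024
u_14 = 3/2·161483/1024 + 1·58365/512 + -1·61937/768 + -1·21479/384 = 438189/2048

438189/2048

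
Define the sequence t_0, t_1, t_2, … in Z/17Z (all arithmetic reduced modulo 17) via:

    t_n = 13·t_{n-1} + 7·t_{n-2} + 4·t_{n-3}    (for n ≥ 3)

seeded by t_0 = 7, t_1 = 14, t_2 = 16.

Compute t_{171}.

t_3 = 13·16 + 7·14 + 4·7 = 11
t_4 = 13·11 + 7·16 + 4·14 = 5
t_5 = 13·5 + 7·11 + 4·16 = 2
t_6 = 13·2 + 7·5 + 4·11 = 3
t_7 = 13·3 + 7·2 + 4·5 = 5
t_8 = 13·5 + 7·3 + 4·2 = 9
t_9 = 13·9 + 7·5 + 4·3 = 11
t_10 = 13·11 + 7·9 + 4·5 = 5
t_11 = 13·5 + 7·11 + 4·9 = 8
t_12 = 13·8 + 7·5 + 4·11 = 13
t_13 = 13·13 + 7·8 + 4·5 = 7
t_14 = 13·7 + 7·13 + 4·8 = 10
t_15 = 13·10 + 7·7 + 4·13 = 10
t_16 = 13·10 + 7·10 + 4·7 = 7
t_17 = 13·7 + 7·10 + 4·10 = 14
t_18 = 13·14 + 7·7 + 4·10 = 16
(t_16, t_17, t_18) = (7, 14, 16) = (t_0, t_1, t_2), so the sequence has period 16.
171 ≡ 11 (mod 16), hence t_171 = t_11 = 8.

8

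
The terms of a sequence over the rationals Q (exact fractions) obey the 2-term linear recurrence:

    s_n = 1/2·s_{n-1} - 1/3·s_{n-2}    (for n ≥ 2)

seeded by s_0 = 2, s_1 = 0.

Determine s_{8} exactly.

s_2 = 1/2·0 + -1/3·2 = -2/3
s_3 = 1/2·-2/3 + -1/3·0 = -1/3
s_4 = 1/2·-1/3 + -1/3·-2/3 = 1/18
s_5 = 1/2·1/18 + -1/3·-1/3 = 5/36
s_6 = 1/2·5/36 + -1/3·1/18 = 11/216
s_7 = 1/2·11/216 + -1/3·5/36 = -1/48
s_8 = 1/2·-1/48 + -1/3·11/216 = -71/2592

-71/2592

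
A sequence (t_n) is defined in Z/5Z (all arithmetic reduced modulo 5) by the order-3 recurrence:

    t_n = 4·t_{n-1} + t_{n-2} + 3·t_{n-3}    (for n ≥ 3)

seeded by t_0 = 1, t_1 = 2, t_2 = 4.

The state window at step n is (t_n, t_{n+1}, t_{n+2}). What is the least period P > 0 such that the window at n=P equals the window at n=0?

12

n=0: window = (1, 2, 4)
n=1: window = (2, 4, 1)
n=2: window = (4, 1, 4)
n=3: window = (1, 4, 4)
n=4: window = (4, 4, 3)
n=5: window = (4, 3, 3)
n=6: window = (3, 3, 2)
n=7: window = (3, 2, 0)
n=8: window = (2, 0, 1)
n=9: window = (0, 1, 0)
n=10: window = (1, 0, 1)
n=11: window = (0, 1, 2)
n=12: window = (1, 2, 4)
window at n=12 equals window at n=0 → period = 12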